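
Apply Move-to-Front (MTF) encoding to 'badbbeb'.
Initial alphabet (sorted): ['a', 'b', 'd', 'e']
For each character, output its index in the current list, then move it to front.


MTF encoding:
'b': index 1 in ['a', 'b', 'd', 'e'] -> ['b', 'a', 'd', 'e']
'a': index 1 in ['b', 'a', 'd', 'e'] -> ['a', 'b', 'd', 'e']
'd': index 2 in ['a', 'b', 'd', 'e'] -> ['d', 'a', 'b', 'e']
'b': index 2 in ['d', 'a', 'b', 'e'] -> ['b', 'd', 'a', 'e']
'b': index 0 in ['b', 'd', 'a', 'e'] -> ['b', 'd', 'a', 'e']
'e': index 3 in ['b', 'd', 'a', 'e'] -> ['e', 'b', 'd', 'a']
'b': index 1 in ['e', 'b', 'd', 'a'] -> ['b', 'e', 'd', 'a']


Output: [1, 1, 2, 2, 0, 3, 1]


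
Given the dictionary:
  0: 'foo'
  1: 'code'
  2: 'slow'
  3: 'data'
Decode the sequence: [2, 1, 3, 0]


Look up each index in the dictionary:
  2 -> 'slow'
  1 -> 'code'
  3 -> 'data'
  0 -> 'foo'

Decoded: "slow code data foo"


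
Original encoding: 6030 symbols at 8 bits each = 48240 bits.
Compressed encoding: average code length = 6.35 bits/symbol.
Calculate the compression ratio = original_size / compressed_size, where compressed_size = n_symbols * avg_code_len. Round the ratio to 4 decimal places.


original_size = n_symbols * orig_bits = 6030 * 8 = 48240 bits
compressed_size = n_symbols * avg_code_len = 6030 * 6.35 = 38290.5 bits
ratio = original_size / compressed_size = 48240 / 38290.5 = 1.2598

Compression ratio = 1.2598


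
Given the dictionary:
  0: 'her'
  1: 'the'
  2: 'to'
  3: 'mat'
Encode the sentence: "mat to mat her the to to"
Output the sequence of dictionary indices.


Look up each word in the dictionary:
  'mat' -> 3
  'to' -> 2
  'mat' -> 3
  'her' -> 0
  'the' -> 1
  'to' -> 2
  'to' -> 2

Encoded: [3, 2, 3, 0, 1, 2, 2]


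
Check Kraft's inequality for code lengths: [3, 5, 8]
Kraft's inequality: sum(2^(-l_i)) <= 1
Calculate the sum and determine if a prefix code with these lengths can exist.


Sum = 2^(-3) + 2^(-5) + 2^(-8)
    = 0.125 + 0.03125 + 0.00390625
    = 41/256 = 0.16015625
Since 0.16015625 <= 1, Kraft's inequality IS satisfied.
A prefix code with these lengths CAN exist.

Kraft sum = 0.16015625. Satisfied.


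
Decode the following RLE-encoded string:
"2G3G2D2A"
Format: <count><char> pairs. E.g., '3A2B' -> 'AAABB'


Expanding each <count><char> pair:
  2G -> 'GG'
  3G -> 'GGG'
  2D -> 'DD'
  2A -> 'AA'

Decoded = GGGGGDDAA


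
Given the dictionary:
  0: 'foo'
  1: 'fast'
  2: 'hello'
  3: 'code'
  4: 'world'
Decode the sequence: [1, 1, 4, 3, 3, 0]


Look up each index in the dictionary:
  1 -> 'fast'
  1 -> 'fast'
  4 -> 'world'
  3 -> 'code'
  3 -> 'code'
  0 -> 'foo'

Decoded: "fast fast world code code foo"


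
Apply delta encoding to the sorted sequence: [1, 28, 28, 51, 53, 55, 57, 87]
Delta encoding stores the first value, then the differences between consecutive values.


First value: 1
Deltas:
  28 - 1 = 27
  28 - 28 = 0
  51 - 28 = 23
  53 - 51 = 2
  55 - 53 = 2
  57 - 55 = 2
  87 - 57 = 30


Delta encoded: [1, 27, 0, 23, 2, 2, 2, 30]


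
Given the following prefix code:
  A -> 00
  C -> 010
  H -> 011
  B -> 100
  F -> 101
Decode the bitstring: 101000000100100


Decoding step by step:
Bits 101 -> F
Bits 00 -> A
Bits 00 -> A
Bits 00 -> A
Bits 100 -> B
Bits 100 -> B


Decoded message: FAAABB


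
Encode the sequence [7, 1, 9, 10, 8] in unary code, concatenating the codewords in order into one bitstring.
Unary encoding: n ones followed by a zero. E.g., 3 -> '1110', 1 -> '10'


Encode each number as n ones followed by a terminating 0:
  7 -> 11111110 (8 bits)
  1 -> 10 (2 bits)
  9 -> 1111111110 (10 bits)
  10 -> 11111111110 (11 bits)
  8 -> 111111110 (9 bits)
Total length = 8 + 2 + 10 + 11 + 9 = 40 bits.

Unary([7, 1, 9, 10, 8]) = 1111111010111111111011111111110111111110 (40 bits)


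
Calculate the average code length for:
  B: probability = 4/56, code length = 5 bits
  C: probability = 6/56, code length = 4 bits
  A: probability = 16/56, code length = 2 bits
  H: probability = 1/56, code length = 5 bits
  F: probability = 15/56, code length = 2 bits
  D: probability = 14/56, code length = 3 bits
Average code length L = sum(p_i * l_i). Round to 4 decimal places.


Weighted contributions p_i * l_i:
  B: (4/56) * 5 = 20/56
  C: (6/56) * 4 = 24/56
  A: (16/56) * 2 = 32/56
  H: (1/56) * 5 = 5/56
  F: (15/56) * 2 = 30/56
  D: (14/56) * 3 = 42/56
Sum = (20 + 24 + 32 + 5 + 30 + 42)/56 = 153/56

L = 153/56 = 2.7321 bits/symbol


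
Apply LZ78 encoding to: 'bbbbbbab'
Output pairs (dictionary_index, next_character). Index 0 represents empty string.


LZ78 encoding steps:
Dictionary: {0: ''}
Step 1: w='' (idx 0), next='b' -> output (0, 'b'), add 'b' as idx 1
Step 2: w='b' (idx 1), next='b' -> output (1, 'b'), add 'bb' as idx 2
Step 3: w='bb' (idx 2), next='b' -> output (2, 'b'), add 'bbb' as idx 3
Step 4: w='' (idx 0), next='a' -> output (0, 'a'), add 'a' as idx 4
Step 5: w='b' (idx 1), end of input -> output (1, '')


Encoded: [(0, 'b'), (1, 'b'), (2, 'b'), (0, 'a'), (1, '')]


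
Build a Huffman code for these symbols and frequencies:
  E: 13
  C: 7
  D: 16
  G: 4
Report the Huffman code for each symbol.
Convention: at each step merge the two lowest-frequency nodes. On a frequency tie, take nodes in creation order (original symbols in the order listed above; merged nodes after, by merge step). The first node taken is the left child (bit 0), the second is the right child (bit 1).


Huffman tree construction:
Step 1: Merge G(4) + C(7) = 11
Step 2: Merge (G+C)(11) + E(13) = 24
Step 3: Merge D(16) + ((G+C)+E)(24) = 40
Read each symbol's code off the tree from the root (left child = 0, right child = 1).

Codes:
  E: 11 (length 2)
  C: 101 (length 3)
  D: 0 (length 1)
  G: 100 (length 3)
Average code length: 75/40 = 1.8750 bits/symbol


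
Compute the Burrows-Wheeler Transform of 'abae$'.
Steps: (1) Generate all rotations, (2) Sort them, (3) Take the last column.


Rotations (sorted):
  0: $abae -> last char: e
  1: abae$ -> last char: $
  2: ae$ab -> last char: b
  3: bae$a -> last char: a
  4: e$aba -> last char: a


BWT = e$baa


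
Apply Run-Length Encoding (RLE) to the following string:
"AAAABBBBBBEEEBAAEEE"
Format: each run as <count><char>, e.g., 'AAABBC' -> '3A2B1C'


Scanning runs left to right:
  i=0: run of 'A' x 4 -> '4A'
  i=4: run of 'B' x 6 -> '6B'
  i=10: run of 'E' x 3 -> '3E'
  i=13: run of 'B' x 1 -> '1B'
  i=14: run of 'A' x 2 -> '2A'
  i=16: run of 'E' x 3 -> '3E'

RLE = 4A6B3E1B2A3E


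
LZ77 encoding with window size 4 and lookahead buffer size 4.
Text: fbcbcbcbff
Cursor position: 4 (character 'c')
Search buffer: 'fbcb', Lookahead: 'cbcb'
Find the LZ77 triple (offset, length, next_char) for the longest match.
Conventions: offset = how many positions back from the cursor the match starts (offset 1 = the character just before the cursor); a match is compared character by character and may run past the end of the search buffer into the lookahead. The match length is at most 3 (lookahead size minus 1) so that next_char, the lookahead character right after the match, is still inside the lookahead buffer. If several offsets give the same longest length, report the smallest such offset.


Try each offset into the search buffer:
  offset=1 (pos 3, char 'b'): match length 0
  offset=2 (pos 2, char 'c'): match length 3
  offset=3 (pos 1, char 'b'): match length 0
  offset=4 (pos 0, char 'f'): match length 0
Longest match has length 3 at offset 2.
next_char = character at position 4 + 3 = 7 -> 'b'

Best match: offset=2, length=3 (matching 'cbc' starting at position 2)
LZ77 triple: (2, 3, 'b')


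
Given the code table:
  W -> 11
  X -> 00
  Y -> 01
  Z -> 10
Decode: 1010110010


Decoding:
10 -> Z
10 -> Z
11 -> W
00 -> X
10 -> Z


Result: ZZWXZ


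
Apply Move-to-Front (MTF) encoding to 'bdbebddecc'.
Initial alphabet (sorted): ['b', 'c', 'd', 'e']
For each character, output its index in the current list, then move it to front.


MTF encoding:
'b': index 0 in ['b', 'c', 'd', 'e'] -> ['b', 'c', 'd', 'e']
'd': index 2 in ['b', 'c', 'd', 'e'] -> ['d', 'b', 'c', 'e']
'b': index 1 in ['d', 'b', 'c', 'e'] -> ['b', 'd', 'c', 'e']
'e': index 3 in ['b', 'd', 'c', 'e'] -> ['e', 'b', 'd', 'c']
'b': index 1 in ['e', 'b', 'd', 'c'] -> ['b', 'e', 'd', 'c']
'd': index 2 in ['b', 'e', 'd', 'c'] -> ['d', 'b', 'e', 'c']
'd': index 0 in ['d', 'b', 'e', 'c'] -> ['d', 'b', 'e', 'c']
'e': index 2 in ['d', 'b', 'e', 'c'] -> ['e', 'd', 'b', 'c']
'c': index 3 in ['e', 'd', 'b', 'c'] -> ['c', 'e', 'd', 'b']
'c': index 0 in ['c', 'e', 'd', 'b'] -> ['c', 'e', 'd', 'b']


Output: [0, 2, 1, 3, 1, 2, 0, 2, 3, 0]


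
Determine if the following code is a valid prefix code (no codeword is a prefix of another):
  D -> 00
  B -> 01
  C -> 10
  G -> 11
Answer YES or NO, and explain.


Checking each pair (does one codeword prefix another?):
  D='00' vs B='01': no prefix
  D='00' vs C='10': no prefix
  D='00' vs G='11': no prefix
  B='01' vs D='00': no prefix
  B='01' vs C='10': no prefix
  B='01' vs G='11': no prefix
  C='10' vs D='00': no prefix
  C='10' vs B='01': no prefix
  C='10' vs G='11': no prefix
  G='11' vs D='00': no prefix
  G='11' vs B='01': no prefix
  G='11' vs C='10': no prefix
No violation found over all pairs.

YES -- this is a valid prefix code. No codeword is a prefix of any other codeword.


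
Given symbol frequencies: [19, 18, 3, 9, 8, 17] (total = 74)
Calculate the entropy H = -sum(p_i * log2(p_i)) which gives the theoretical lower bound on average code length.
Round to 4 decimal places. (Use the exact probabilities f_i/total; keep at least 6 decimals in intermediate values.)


Per-symbol terms -p_i * log2(p_i) with p_i = f_i/74:
  p = 19/74 = 0.256757: log2(p) = -1.961526, -p*log2(p) = 0.503635
  p = 18/74 = 0.243243: log2(p) = -2.039528, -p*log2(p) = 0.496101
  p = 3/74 = 0.040541: log2(p) = -4.624491, -p*log2(p) = 0.187479
  p = 9/74 = 0.121622: log2(p) = -3.039528, -p*log2(p) = 0.369672
  p = 8/74 = 0.108108: log2(p) = -3.209453, -p*log2(p) = 0.346968
  p = 17/74 = 0.229730: log2(p) = -2.121991, -p*log2(p) = 0.487484
H = 0.503635 + 0.496101 + 0.187479 + 0.369672 + 0.346968 + 0.487484 = 2.391339

H = 2.3913 bits/symbol


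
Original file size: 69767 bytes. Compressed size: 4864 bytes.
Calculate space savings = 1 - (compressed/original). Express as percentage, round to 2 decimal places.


ratio = compressed/original = 4864/69767 = 0.069718
savings = 1 - ratio = 1 - 0.069718 = 0.930282
as a percentage: 0.930282 * 100 = 93.03%

Space savings = 1 - 4864/69767 = 93.03%


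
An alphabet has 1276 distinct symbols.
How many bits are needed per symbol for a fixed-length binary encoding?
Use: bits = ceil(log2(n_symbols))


log2(1276) = 10.3174
Bracket: 2^10 = 1024 < 1276 <= 2^11 = 2048
So ceil(log2(1276)) = 11

bits = ceil(log2(1276)) = ceil(10.3174) = 11 bits


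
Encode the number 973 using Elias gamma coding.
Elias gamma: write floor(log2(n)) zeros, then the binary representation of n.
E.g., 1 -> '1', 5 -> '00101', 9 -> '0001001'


num_bits = floor(log2(973)) + 1 = 10
leading_zeros = num_bits - 1 = 9
binary(973) = 1111001101

Elias gamma(973) = '000000000' + '1111001101' = 0000000001111001101 (19 bits)


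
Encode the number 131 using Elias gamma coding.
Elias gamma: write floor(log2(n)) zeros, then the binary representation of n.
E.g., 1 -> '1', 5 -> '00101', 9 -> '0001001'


num_bits = floor(log2(131)) + 1 = 8
leading_zeros = num_bits - 1 = 7
binary(131) = 10000011

Elias gamma(131) = '0000000' + '10000011' = 000000010000011 (15 bits)


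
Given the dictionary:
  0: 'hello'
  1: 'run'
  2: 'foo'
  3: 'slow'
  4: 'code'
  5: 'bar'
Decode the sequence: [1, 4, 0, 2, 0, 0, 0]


Look up each index in the dictionary:
  1 -> 'run'
  4 -> 'code'
  0 -> 'hello'
  2 -> 'foo'
  0 -> 'hello'
  0 -> 'hello'
  0 -> 'hello'

Decoded: "run code hello foo hello hello hello"


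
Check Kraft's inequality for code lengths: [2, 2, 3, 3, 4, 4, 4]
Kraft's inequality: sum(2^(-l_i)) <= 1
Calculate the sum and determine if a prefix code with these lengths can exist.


Sum = 2^(-2) + 2^(-2) + 2^(-3) + 2^(-3) + 2^(-4) + 2^(-4) + 2^(-4)
    = 0.25 + 0.25 + 0.125 + 0.125 + 0.0625 + 0.0625 + 0.0625
    = 15/16 = 0.9375
Since 0.9375 <= 1, Kraft's inequality IS satisfied.
A prefix code with these lengths CAN exist.

Kraft sum = 0.9375. Satisfied.


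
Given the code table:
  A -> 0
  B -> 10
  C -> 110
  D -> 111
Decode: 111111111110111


Decoding:
111 -> D
111 -> D
111 -> D
110 -> C
111 -> D


Result: DDDCD


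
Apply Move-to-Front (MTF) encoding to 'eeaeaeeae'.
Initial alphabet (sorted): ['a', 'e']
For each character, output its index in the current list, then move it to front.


MTF encoding:
'e': index 1 in ['a', 'e'] -> ['e', 'a']
'e': index 0 in ['e', 'a'] -> ['e', 'a']
'a': index 1 in ['e', 'a'] -> ['a', 'e']
'e': index 1 in ['a', 'e'] -> ['e', 'a']
'a': index 1 in ['e', 'a'] -> ['a', 'e']
'e': index 1 in ['a', 'e'] -> ['e', 'a']
'e': index 0 in ['e', 'a'] -> ['e', 'a']
'a': index 1 in ['e', 'a'] -> ['a', 'e']
'e': index 1 in ['a', 'e'] -> ['e', 'a']


Output: [1, 0, 1, 1, 1, 1, 0, 1, 1]


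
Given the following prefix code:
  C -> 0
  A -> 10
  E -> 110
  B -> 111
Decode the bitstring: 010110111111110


Decoding step by step:
Bits 0 -> C
Bits 10 -> A
Bits 110 -> E
Bits 111 -> B
Bits 111 -> B
Bits 110 -> E


Decoded message: CAEBBE


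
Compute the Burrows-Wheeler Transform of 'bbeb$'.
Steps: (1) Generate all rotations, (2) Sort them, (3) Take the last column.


Rotations (sorted):
  0: $bbeb -> last char: b
  1: b$bbe -> last char: e
  2: bbeb$ -> last char: $
  3: beb$b -> last char: b
  4: eb$bb -> last char: b


BWT = be$bb


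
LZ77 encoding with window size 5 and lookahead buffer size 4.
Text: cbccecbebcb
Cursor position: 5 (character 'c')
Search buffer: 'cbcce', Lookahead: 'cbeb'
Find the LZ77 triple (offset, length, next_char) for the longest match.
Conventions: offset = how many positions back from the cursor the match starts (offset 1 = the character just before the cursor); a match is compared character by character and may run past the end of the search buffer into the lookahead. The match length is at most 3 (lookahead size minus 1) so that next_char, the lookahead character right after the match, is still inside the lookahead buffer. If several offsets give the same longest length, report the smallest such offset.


Try each offset into the search buffer:
  offset=1 (pos 4, char 'e'): match length 0
  offset=2 (pos 3, char 'c'): match length 1
  offset=3 (pos 2, char 'c'): match length 1
  offset=4 (pos 1, char 'b'): match length 0
  offset=5 (pos 0, char 'c'): match length 2
Longest match has length 2 at offset 5.
next_char = character at position 5 + 2 = 7 -> 'e'

Best match: offset=5, length=2 (matching 'cb' starting at position 0)
LZ77 triple: (5, 2, 'e')


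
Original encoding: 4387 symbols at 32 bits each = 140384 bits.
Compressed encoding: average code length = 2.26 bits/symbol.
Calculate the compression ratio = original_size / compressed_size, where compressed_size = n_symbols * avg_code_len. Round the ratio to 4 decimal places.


original_size = n_symbols * orig_bits = 4387 * 32 = 140384 bits
compressed_size = n_symbols * avg_code_len = 4387 * 2.26 = 9914.62 bits
ratio = original_size / compressed_size = 140384 / 9914.62 = 14.1593

Compression ratio = 14.1593


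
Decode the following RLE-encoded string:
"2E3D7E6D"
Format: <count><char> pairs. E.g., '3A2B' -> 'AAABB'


Expanding each <count><char> pair:
  2E -> 'EE'
  3D -> 'DDD'
  7E -> 'EEEEEEE'
  6D -> 'DDDDDD'

Decoded = EEDDDEEEEEEEDDDDDD


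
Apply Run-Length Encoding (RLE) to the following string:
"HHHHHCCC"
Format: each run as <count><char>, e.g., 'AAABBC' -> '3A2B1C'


Scanning runs left to right:
  i=0: run of 'H' x 5 -> '5H'
  i=5: run of 'C' x 3 -> '3C'

RLE = 5H3C


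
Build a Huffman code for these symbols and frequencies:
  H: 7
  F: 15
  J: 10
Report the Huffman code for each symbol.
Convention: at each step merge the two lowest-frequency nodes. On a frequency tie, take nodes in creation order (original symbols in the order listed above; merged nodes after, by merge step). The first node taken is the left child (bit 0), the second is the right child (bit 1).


Huffman tree construction:
Step 1: Merge H(7) + J(10) = 17
Step 2: Merge F(15) + (H+J)(17) = 32
Read each symbol's code off the tree from the root (left child = 0, right child = 1).

Codes:
  H: 10 (length 2)
  F: 0 (length 1)
  J: 11 (length 2)
Average code length: 49/32 = 1.5313 bits/symbol


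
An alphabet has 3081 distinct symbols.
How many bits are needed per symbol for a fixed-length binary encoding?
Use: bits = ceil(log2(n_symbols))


log2(3081) = 11.5892
Bracket: 2^11 = 2048 < 3081 <= 2^12 = 4096
So ceil(log2(3081)) = 12

bits = ceil(log2(3081)) = ceil(11.5892) = 12 bits


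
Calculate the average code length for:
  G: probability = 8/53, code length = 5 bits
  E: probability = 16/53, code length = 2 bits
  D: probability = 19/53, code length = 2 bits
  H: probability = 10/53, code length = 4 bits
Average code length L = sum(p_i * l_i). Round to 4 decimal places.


Weighted contributions p_i * l_i:
  G: (8/53) * 5 = 40/53
  E: (16/53) * 2 = 32/53
  D: (19/53) * 2 = 38/53
  H: (10/53) * 4 = 40/53
Sum = (40 + 32 + 38 + 40)/53 = 150/53

L = 150/53 = 2.8302 bits/symbol


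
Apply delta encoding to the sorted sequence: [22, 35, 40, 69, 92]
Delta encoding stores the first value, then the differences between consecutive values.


First value: 22
Deltas:
  35 - 22 = 13
  40 - 35 = 5
  69 - 40 = 29
  92 - 69 = 23


Delta encoded: [22, 13, 5, 29, 23]


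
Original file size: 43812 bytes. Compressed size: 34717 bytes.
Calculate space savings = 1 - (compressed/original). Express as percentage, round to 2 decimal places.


ratio = compressed/original = 34717/43812 = 0.792408
savings = 1 - ratio = 1 - 0.792408 = 0.207592
as a percentage: 0.207592 * 100 = 20.76%

Space savings = 1 - 34717/43812 = 20.76%


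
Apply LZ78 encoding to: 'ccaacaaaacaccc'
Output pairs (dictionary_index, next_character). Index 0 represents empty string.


LZ78 encoding steps:
Dictionary: {0: ''}
Step 1: w='' (idx 0), next='c' -> output (0, 'c'), add 'c' as idx 1
Step 2: w='c' (idx 1), next='a' -> output (1, 'a'), add 'ca' as idx 2
Step 3: w='' (idx 0), next='a' -> output (0, 'a'), add 'a' as idx 3
Step 4: w='ca' (idx 2), next='a' -> output (2, 'a'), add 'caa' as idx 4
Step 5: w='a' (idx 3), next='a' -> output (3, 'a'), add 'aa' as idx 5
Step 6: w='ca' (idx 2), next='c' -> output (2, 'c'), add 'cac' as idx 6
Step 7: w='c' (idx 1), next='c' -> output (1, 'c'), add 'cc' as idx 7


Encoded: [(0, 'c'), (1, 'a'), (0, 'a'), (2, 'a'), (3, 'a'), (2, 'c'), (1, 'c')]


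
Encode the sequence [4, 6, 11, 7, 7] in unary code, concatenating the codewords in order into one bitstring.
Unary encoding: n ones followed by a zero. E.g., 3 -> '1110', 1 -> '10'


Encode each number as n ones followed by a terminating 0:
  4 -> 11110 (5 bits)
  6 -> 1111110 (7 bits)
  11 -> 111111111110 (12 bits)
  7 -> 11111110 (8 bits)
  7 -> 11111110 (8 bits)
Total length = 5 + 7 + 12 + 8 + 8 = 40 bits.

Unary([4, 6, 11, 7, 7]) = 1111011111101111111111101111111011111110 (40 bits)


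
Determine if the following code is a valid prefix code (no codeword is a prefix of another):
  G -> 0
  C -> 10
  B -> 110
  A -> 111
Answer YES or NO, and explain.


Checking each pair (does one codeword prefix another?):
  G='0' vs C='10': no prefix
  G='0' vs B='110': no prefix
  G='0' vs A='111': no prefix
  C='10' vs G='0': no prefix
  C='10' vs B='110': no prefix
  C='10' vs A='111': no prefix
  B='110' vs G='0': no prefix
  B='110' vs C='10': no prefix
  B='110' vs A='111': no prefix
  A='111' vs G='0': no prefix
  A='111' vs C='10': no prefix
  A='111' vs B='110': no prefix
No violation found over all pairs.

YES -- this is a valid prefix code. No codeword is a prefix of any other codeword.


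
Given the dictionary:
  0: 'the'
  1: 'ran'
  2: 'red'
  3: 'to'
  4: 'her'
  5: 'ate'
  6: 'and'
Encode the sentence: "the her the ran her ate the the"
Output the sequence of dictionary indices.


Look up each word in the dictionary:
  'the' -> 0
  'her' -> 4
  'the' -> 0
  'ran' -> 1
  'her' -> 4
  'ate' -> 5
  'the' -> 0
  'the' -> 0

Encoded: [0, 4, 0, 1, 4, 5, 0, 0]


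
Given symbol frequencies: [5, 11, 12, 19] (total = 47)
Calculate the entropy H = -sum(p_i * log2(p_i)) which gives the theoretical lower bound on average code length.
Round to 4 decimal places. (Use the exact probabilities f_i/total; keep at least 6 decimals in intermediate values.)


Per-symbol terms -p_i * log2(p_i) with p_i = f_i/47:
  p = 5/47 = 0.106383: log2(p) = -3.232661, -p*log2(p) = 0.343900
  p = 11/47 = 0.234043: log2(p) = -2.095157, -p*log2(p) = 0.490356
  p = 12/47 = 0.255319: log2(p) = -1.969626, -p*log2(p) = 0.502883
  p = 19/47 = 0.404255: log2(p) = -1.306661, -p*log2(p) = 0.528225
H = 0.343900 + 0.490356 + 0.502883 + 0.528225 = 1.865364

H = 1.8654 bits/symbol


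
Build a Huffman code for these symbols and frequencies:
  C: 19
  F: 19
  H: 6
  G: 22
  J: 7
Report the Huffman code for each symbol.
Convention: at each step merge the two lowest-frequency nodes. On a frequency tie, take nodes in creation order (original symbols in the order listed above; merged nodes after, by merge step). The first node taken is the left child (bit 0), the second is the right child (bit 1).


Huffman tree construction:
Step 1: Merge H(6) + J(7) = 13
Step 2: Merge (H+J)(13) + C(19) = 32
Step 3: Merge F(19) + G(22) = 41
Step 4: Merge ((H+J)+C)(32) + (F+G)(41) = 73
Read each symbol's code off the tree from the root (left child = 0, right child = 1).

Codes:
  C: 01 (length 2)
  F: 10 (length 2)
  H: 000 (length 3)
  G: 11 (length 2)
  J: 001 (length 3)
Average code length: 159/73 = 2.1781 bits/symbol


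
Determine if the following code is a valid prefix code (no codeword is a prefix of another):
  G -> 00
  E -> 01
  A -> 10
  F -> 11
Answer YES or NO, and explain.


Checking each pair (does one codeword prefix another?):
  G='00' vs E='01': no prefix
  G='00' vs A='10': no prefix
  G='00' vs F='11': no prefix
  E='01' vs G='00': no prefix
  E='01' vs A='10': no prefix
  E='01' vs F='11': no prefix
  A='10' vs G='00': no prefix
  A='10' vs E='01': no prefix
  A='10' vs F='11': no prefix
  F='11' vs G='00': no prefix
  F='11' vs E='01': no prefix
  F='11' vs A='10': no prefix
No violation found over all pairs.

YES -- this is a valid prefix code. No codeword is a prefix of any other codeword.


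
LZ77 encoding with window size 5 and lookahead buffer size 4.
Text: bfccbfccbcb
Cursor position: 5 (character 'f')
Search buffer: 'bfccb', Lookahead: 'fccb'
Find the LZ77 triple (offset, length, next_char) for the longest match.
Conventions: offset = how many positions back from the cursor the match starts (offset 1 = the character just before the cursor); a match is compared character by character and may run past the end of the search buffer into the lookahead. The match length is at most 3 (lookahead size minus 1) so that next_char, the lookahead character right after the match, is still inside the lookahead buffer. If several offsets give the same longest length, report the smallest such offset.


Try each offset into the search buffer:
  offset=1 (pos 4, char 'b'): match length 0
  offset=2 (pos 3, char 'c'): match length 0
  offset=3 (pos 2, char 'c'): match length 0
  offset=4 (pos 1, char 'f'): match length 3
  offset=5 (pos 0, char 'b'): match length 0
Longest match has length 3 at offset 4.
next_char = character at position 5 + 3 = 8 -> 'b'

Best match: offset=4, length=3 (matching 'fcc' starting at position 1)
LZ77 triple: (4, 3, 'b')


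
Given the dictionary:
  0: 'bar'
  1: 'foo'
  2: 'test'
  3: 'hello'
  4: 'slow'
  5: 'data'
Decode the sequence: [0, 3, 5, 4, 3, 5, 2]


Look up each index in the dictionary:
  0 -> 'bar'
  3 -> 'hello'
  5 -> 'data'
  4 -> 'slow'
  3 -> 'hello'
  5 -> 'data'
  2 -> 'test'

Decoded: "bar hello data slow hello data test"


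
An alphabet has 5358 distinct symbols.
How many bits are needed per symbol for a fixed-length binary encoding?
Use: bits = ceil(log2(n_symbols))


log2(5358) = 12.3875
Bracket: 2^12 = 4096 < 5358 <= 2^13 = 8192
So ceil(log2(5358)) = 13

bits = ceil(log2(5358)) = ceil(12.3875) = 13 bits


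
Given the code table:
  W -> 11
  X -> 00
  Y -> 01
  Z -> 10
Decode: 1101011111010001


Decoding:
11 -> W
01 -> Y
01 -> Y
11 -> W
11 -> W
01 -> Y
00 -> X
01 -> Y


Result: WYYWWYXY


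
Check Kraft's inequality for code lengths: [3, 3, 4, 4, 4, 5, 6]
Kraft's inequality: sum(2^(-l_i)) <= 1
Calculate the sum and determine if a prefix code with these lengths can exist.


Sum = 2^(-3) + 2^(-3) + 2^(-4) + 2^(-4) + 2^(-4) + 2^(-5) + 2^(-6)
    = 0.125 + 0.125 + 0.0625 + 0.0625 + 0.0625 + 0.03125 + 0.015625
    = 31/64 = 0.484375
Since 0.484375 <= 1, Kraft's inequality IS satisfied.
A prefix code with these lengths CAN exist.

Kraft sum = 0.484375. Satisfied.


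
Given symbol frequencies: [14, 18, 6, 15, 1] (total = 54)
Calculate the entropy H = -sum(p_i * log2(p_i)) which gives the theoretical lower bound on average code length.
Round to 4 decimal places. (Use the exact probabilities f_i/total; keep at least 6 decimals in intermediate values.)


Per-symbol terms -p_i * log2(p_i) with p_i = f_i/54:
  p = 14/54 = 0.259259: log2(p) = -1.947533, -p*log2(p) = 0.504916
  p = 18/54 = 0.333333: log2(p) = -1.584963, -p*log2(p) = 0.528321
  p = 6/54 = 0.111111: log2(p) = -3.169925, -p*log2(p) = 0.352214
  p = 15/54 = 0.277778: log2(p) = -1.847997, -p*log2(p) = 0.513332
  p = 1/54 = 0.018519: log2(p) = -5.754888, -p*log2(p) = 0.106572
H = 0.504916 + 0.528321 + 0.352214 + 0.513332 + 0.106572 = 2.005355

H = 2.0054 bits/symbol


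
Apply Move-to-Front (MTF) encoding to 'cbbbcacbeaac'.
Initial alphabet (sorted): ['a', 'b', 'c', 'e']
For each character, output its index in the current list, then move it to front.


MTF encoding:
'c': index 2 in ['a', 'b', 'c', 'e'] -> ['c', 'a', 'b', 'e']
'b': index 2 in ['c', 'a', 'b', 'e'] -> ['b', 'c', 'a', 'e']
'b': index 0 in ['b', 'c', 'a', 'e'] -> ['b', 'c', 'a', 'e']
'b': index 0 in ['b', 'c', 'a', 'e'] -> ['b', 'c', 'a', 'e']
'c': index 1 in ['b', 'c', 'a', 'e'] -> ['c', 'b', 'a', 'e']
'a': index 2 in ['c', 'b', 'a', 'e'] -> ['a', 'c', 'b', 'e']
'c': index 1 in ['a', 'c', 'b', 'e'] -> ['c', 'a', 'b', 'e']
'b': index 2 in ['c', 'a', 'b', 'e'] -> ['b', 'c', 'a', 'e']
'e': index 3 in ['b', 'c', 'a', 'e'] -> ['e', 'b', 'c', 'a']
'a': index 3 in ['e', 'b', 'c', 'a'] -> ['a', 'e', 'b', 'c']
'a': index 0 in ['a', 'e', 'b', 'c'] -> ['a', 'e', 'b', 'c']
'c': index 3 in ['a', 'e', 'b', 'c'] -> ['c', 'a', 'e', 'b']


Output: [2, 2, 0, 0, 1, 2, 1, 2, 3, 3, 0, 3]


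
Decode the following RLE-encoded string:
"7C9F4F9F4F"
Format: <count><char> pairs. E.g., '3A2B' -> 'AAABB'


Expanding each <count><char> pair:
  7C -> 'CCCCCCC'
  9F -> 'FFFFFFFFF'
  4F -> 'FFFF'
  9F -> 'FFFFFFFFF'
  4F -> 'FFFF'

Decoded = CCCCCCCFFFFFFFFFFFFFFFFFFFFFFFFFF


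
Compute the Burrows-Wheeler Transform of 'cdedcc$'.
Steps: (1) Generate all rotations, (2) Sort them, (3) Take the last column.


Rotations (sorted):
  0: $cdedcc -> last char: c
  1: c$cdedc -> last char: c
  2: cc$cded -> last char: d
  3: cdedcc$ -> last char: $
  4: dcc$cde -> last char: e
  5: dedcc$c -> last char: c
  6: edcc$cd -> last char: d


BWT = ccd$ecd


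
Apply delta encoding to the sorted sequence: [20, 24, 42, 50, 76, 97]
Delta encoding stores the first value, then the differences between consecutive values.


First value: 20
Deltas:
  24 - 20 = 4
  42 - 24 = 18
  50 - 42 = 8
  76 - 50 = 26
  97 - 76 = 21


Delta encoded: [20, 4, 18, 8, 26, 21]


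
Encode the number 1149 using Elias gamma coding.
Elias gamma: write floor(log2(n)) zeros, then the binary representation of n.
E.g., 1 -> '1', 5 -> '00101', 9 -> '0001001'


num_bits = floor(log2(1149)) + 1 = 11
leading_zeros = num_bits - 1 = 10
binary(1149) = 10001111101

Elias gamma(1149) = '0000000000' + '10001111101' = 000000000010001111101 (21 bits)


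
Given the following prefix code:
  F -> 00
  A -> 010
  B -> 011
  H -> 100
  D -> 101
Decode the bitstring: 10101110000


Decoding step by step:
Bits 101 -> D
Bits 011 -> B
Bits 100 -> H
Bits 00 -> F


Decoded message: DBHF


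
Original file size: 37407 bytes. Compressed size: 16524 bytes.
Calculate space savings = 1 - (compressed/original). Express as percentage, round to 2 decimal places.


ratio = compressed/original = 16524/37407 = 0.441736
savings = 1 - ratio = 1 - 0.441736 = 0.558264
as a percentage: 0.558264 * 100 = 55.83%

Space savings = 1 - 16524/37407 = 55.83%


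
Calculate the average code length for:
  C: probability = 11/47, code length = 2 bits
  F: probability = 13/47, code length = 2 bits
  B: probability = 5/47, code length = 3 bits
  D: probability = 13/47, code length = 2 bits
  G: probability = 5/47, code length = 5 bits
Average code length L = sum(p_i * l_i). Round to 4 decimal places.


Weighted contributions p_i * l_i:
  C: (11/47) * 2 = 22/47
  F: (13/47) * 2 = 26/47
  B: (5/47) * 3 = 15/47
  D: (13/47) * 2 = 26/47
  G: (5/47) * 5 = 25/47
Sum = (22 + 26 + 15 + 26 + 25)/47 = 114/47

L = 114/47 = 2.4255 bits/symbol


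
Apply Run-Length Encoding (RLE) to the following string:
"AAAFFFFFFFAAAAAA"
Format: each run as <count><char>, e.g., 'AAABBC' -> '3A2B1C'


Scanning runs left to right:
  i=0: run of 'A' x 3 -> '3A'
  i=3: run of 'F' x 7 -> '7F'
  i=10: run of 'A' x 6 -> '6A'

RLE = 3A7F6A


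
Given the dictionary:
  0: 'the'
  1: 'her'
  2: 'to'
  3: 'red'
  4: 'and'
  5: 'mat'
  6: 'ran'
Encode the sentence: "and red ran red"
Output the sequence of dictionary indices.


Look up each word in the dictionary:
  'and' -> 4
  'red' -> 3
  'ran' -> 6
  'red' -> 3

Encoded: [4, 3, 6, 3]


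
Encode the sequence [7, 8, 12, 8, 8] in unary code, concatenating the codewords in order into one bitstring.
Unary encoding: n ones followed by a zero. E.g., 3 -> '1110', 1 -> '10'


Encode each number as n ones followed by a terminating 0:
  7 -> 11111110 (8 bits)
  8 -> 111111110 (9 bits)
  12 -> 1111111111110 (13 bits)
  8 -> 111111110 (9 bits)
  8 -> 111111110 (9 bits)
Total length = 8 + 9 + 13 + 9 + 9 = 48 bits.

Unary([7, 8, 12, 8, 8]) = 111111101111111101111111111110111111110111111110 (48 bits)


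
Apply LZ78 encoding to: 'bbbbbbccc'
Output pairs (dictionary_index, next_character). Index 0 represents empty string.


LZ78 encoding steps:
Dictionary: {0: ''}
Step 1: w='' (idx 0), next='b' -> output (0, 'b'), add 'b' as idx 1
Step 2: w='b' (idx 1), next='b' -> output (1, 'b'), add 'bb' as idx 2
Step 3: w='bb' (idx 2), next='b' -> output (2, 'b'), add 'bbb' as idx 3
Step 4: w='' (idx 0), next='c' -> output (0, 'c'), add 'c' as idx 4
Step 5: w='c' (idx 4), next='c' -> output (4, 'c'), add 'cc' as idx 5


Encoded: [(0, 'b'), (1, 'b'), (2, 'b'), (0, 'c'), (4, 'c')]


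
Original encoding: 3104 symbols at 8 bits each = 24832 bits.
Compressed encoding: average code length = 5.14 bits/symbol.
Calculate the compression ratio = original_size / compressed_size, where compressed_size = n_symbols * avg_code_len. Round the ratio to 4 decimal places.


original_size = n_symbols * orig_bits = 3104 * 8 = 24832 bits
compressed_size = n_symbols * avg_code_len = 3104 * 5.14 = 15954.56 bits
ratio = original_size / compressed_size = 24832 / 15954.56 = 1.5564

Compression ratio = 1.5564


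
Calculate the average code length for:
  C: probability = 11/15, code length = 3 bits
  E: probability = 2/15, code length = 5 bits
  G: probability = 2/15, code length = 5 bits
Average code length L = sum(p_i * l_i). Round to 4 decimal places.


Weighted contributions p_i * l_i:
  C: (11/15) * 3 = 33/15
  E: (2/15) * 5 = 10/15
  G: (2/15) * 5 = 10/15
Sum = (33 + 10 + 10)/15 = 53/15

L = 53/15 = 3.5333 bits/symbol


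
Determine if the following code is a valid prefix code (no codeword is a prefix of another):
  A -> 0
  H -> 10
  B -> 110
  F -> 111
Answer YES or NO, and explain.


Checking each pair (does one codeword prefix another?):
  A='0' vs H='10': no prefix
  A='0' vs B='110': no prefix
  A='0' vs F='111': no prefix
  H='10' vs A='0': no prefix
  H='10' vs B='110': no prefix
  H='10' vs F='111': no prefix
  B='110' vs A='0': no prefix
  B='110' vs H='10': no prefix
  B='110' vs F='111': no prefix
  F='111' vs A='0': no prefix
  F='111' vs H='10': no prefix
  F='111' vs B='110': no prefix
No violation found over all pairs.

YES -- this is a valid prefix code. No codeword is a prefix of any other codeword.


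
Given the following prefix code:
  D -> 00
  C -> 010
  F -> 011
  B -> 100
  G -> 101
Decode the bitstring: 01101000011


Decoding step by step:
Bits 011 -> F
Bits 010 -> C
Bits 00 -> D
Bits 011 -> F


Decoded message: FCDF


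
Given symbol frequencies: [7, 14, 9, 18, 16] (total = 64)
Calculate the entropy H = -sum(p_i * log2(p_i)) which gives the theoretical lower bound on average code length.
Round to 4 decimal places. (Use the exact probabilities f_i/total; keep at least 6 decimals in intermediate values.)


Per-symbol terms -p_i * log2(p_i) with p_i = f_i/64:
  p = 7/64 = 0.109375: log2(p) = -3.192645, -p*log2(p) = 0.349196
  p = 14/64 = 0.218750: log2(p) = -2.192645, -p*log2(p) = 0.479641
  p = 9/64 = 0.140625: log2(p) = -2.830075, -p*log2(p) = 0.397979
  p = 18/64 = 0.281250: log2(p) = -1.830075, -p*log2(p) = 0.514709
  p = 16/64 = 0.250000: log2(p) = -2.000000, -p*log2(p) = 0.500000
H = 0.349196 + 0.479641 + 0.397979 + 0.514709 + 0.500000 = 2.241525

H = 2.2415 bits/symbol


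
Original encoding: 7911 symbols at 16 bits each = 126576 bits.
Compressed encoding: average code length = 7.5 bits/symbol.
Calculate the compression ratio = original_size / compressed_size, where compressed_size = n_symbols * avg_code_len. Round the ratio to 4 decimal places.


original_size = n_symbols * orig_bits = 7911 * 16 = 126576 bits
compressed_size = n_symbols * avg_code_len = 7911 * 7.5 = 59332.5 bits
ratio = original_size / compressed_size = 126576 / 59332.5 = 2.1333

Compression ratio = 2.1333


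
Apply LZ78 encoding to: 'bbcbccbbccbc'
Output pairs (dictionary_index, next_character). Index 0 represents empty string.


LZ78 encoding steps:
Dictionary: {0: ''}
Step 1: w='' (idx 0), next='b' -> output (0, 'b'), add 'b' as idx 1
Step 2: w='b' (idx 1), next='c' -> output (1, 'c'), add 'bc' as idx 2
Step 3: w='bc' (idx 2), next='c' -> output (2, 'c'), add 'bcc' as idx 3
Step 4: w='b' (idx 1), next='b' -> output (1, 'b'), add 'bb' as idx 4
Step 5: w='' (idx 0), next='c' -> output (0, 'c'), add 'c' as idx 5
Step 6: w='c' (idx 5), next='b' -> output (5, 'b'), add 'cb' as idx 6
Step 7: w='c' (idx 5), end of input -> output (5, '')


Encoded: [(0, 'b'), (1, 'c'), (2, 'c'), (1, 'b'), (0, 'c'), (5, 'b'), (5, '')]


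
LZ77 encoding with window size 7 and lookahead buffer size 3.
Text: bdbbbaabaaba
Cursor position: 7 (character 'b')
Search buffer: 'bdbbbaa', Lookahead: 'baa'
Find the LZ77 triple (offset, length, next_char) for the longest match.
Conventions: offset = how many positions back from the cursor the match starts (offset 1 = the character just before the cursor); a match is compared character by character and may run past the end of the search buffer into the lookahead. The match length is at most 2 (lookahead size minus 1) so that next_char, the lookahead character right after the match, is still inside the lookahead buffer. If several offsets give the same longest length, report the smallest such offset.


Try each offset into the search buffer:
  offset=1 (pos 6, char 'a'): match length 0
  offset=2 (pos 5, char 'a'): match length 0
  offset=3 (pos 4, char 'b'): match length 2
  offset=4 (pos 3, char 'b'): match length 1
  offset=5 (pos 2, char 'b'): match length 1
  offset=6 (pos 1, char 'd'): match length 0
  offset=7 (pos 0, char 'b'): match length 1
Longest match has length 2 at offset 3.
next_char = character at position 7 + 2 = 9 -> 'a'

Best match: offset=3, length=2 (matching 'ba' starting at position 4)
LZ77 triple: (3, 2, 'a')


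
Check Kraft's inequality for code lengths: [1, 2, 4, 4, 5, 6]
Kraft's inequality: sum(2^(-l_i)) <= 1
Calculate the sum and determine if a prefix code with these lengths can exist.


Sum = 2^(-1) + 2^(-2) + 2^(-4) + 2^(-4) + 2^(-5) + 2^(-6)
    = 0.5 + 0.25 + 0.0625 + 0.0625 + 0.03125 + 0.015625
    = 59/64 = 0.921875
Since 0.921875 <= 1, Kraft's inequality IS satisfied.
A prefix code with these lengths CAN exist.

Kraft sum = 0.921875. Satisfied.


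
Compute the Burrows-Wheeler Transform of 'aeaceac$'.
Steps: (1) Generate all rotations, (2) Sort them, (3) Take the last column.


Rotations (sorted):
  0: $aeaceac -> last char: c
  1: ac$aeace -> last char: e
  2: aceac$ae -> last char: e
  3: aeaceac$ -> last char: $
  4: c$aeacea -> last char: a
  5: ceac$aea -> last char: a
  6: eac$aeac -> last char: c
  7: eaceac$a -> last char: a


BWT = cee$aaca


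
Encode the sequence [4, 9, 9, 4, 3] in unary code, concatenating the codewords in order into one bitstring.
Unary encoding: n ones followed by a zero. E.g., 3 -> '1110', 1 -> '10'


Encode each number as n ones followed by a terminating 0:
  4 -> 11110 (5 bits)
  9 -> 1111111110 (10 bits)
  9 -> 1111111110 (10 bits)
  4 -> 11110 (5 bits)
  3 -> 1110 (4 bits)
Total length = 5 + 10 + 10 + 5 + 4 = 34 bits.

Unary([4, 9, 9, 4, 3]) = 1111011111111101111111110111101110 (34 bits)


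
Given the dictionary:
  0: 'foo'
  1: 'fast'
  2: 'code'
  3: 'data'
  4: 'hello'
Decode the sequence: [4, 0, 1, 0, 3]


Look up each index in the dictionary:
  4 -> 'hello'
  0 -> 'foo'
  1 -> 'fast'
  0 -> 'foo'
  3 -> 'data'

Decoded: "hello foo fast foo data"


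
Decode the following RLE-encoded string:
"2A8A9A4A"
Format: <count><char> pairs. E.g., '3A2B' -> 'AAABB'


Expanding each <count><char> pair:
  2A -> 'AA'
  8A -> 'AAAAAAAA'
  9A -> 'AAAAAAAAA'
  4A -> 'AAAA'

Decoded = AAAAAAAAAAAAAAAAAAAAAAA


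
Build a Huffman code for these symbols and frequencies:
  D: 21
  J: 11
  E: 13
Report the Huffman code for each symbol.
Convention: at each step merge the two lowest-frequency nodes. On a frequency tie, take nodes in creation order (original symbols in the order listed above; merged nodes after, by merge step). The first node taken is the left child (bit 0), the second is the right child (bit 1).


Huffman tree construction:
Step 1: Merge J(11) + E(13) = 24
Step 2: Merge D(21) + (J+E)(24) = 45
Read each symbol's code off the tree from the root (left child = 0, right child = 1).

Codes:
  D: 0 (length 1)
  J: 10 (length 2)
  E: 11 (length 2)
Average code length: 69/45 = 1.5333 bits/symbol


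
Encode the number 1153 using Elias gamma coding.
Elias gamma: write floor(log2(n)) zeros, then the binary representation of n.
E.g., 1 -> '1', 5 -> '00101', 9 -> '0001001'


num_bits = floor(log2(1153)) + 1 = 11
leading_zeros = num_bits - 1 = 10
binary(1153) = 10010000001

Elias gamma(1153) = '0000000000' + '10010000001' = 000000000010010000001 (21 bits)


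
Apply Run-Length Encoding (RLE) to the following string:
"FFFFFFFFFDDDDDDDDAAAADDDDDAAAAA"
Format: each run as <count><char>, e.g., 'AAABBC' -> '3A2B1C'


Scanning runs left to right:
  i=0: run of 'F' x 9 -> '9F'
  i=9: run of 'D' x 8 -> '8D'
  i=17: run of 'A' x 4 -> '4A'
  i=21: run of 'D' x 5 -> '5D'
  i=26: run of 'A' x 5 -> '5A'

RLE = 9F8D4A5D5A


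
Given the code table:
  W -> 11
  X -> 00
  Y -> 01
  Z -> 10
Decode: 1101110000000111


Decoding:
11 -> W
01 -> Y
11 -> W
00 -> X
00 -> X
00 -> X
01 -> Y
11 -> W


Result: WYWXXXYW


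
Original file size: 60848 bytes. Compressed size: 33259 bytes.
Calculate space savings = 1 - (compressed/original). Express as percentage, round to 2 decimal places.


ratio = compressed/original = 33259/60848 = 0.546592
savings = 1 - ratio = 1 - 0.546592 = 0.453408
as a percentage: 0.453408 * 100 = 45.34%

Space savings = 1 - 33259/60848 = 45.34%


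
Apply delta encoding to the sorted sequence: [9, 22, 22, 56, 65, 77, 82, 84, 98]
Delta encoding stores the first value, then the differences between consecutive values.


First value: 9
Deltas:
  22 - 9 = 13
  22 - 22 = 0
  56 - 22 = 34
  65 - 56 = 9
  77 - 65 = 12
  82 - 77 = 5
  84 - 82 = 2
  98 - 84 = 14


Delta encoded: [9, 13, 0, 34, 9, 12, 5, 2, 14]
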